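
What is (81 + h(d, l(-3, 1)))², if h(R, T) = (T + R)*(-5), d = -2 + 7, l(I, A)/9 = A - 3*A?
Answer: 21316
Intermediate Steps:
l(I, A) = -18*A (l(I, A) = 9*(A - 3*A) = 9*(-2*A) = -18*A)
d = 5
h(R, T) = -5*R - 5*T (h(R, T) = (R + T)*(-5) = -5*R - 5*T)
(81 + h(d, l(-3, 1)))² = (81 + (-5*5 - (-90)))² = (81 + (-25 - 5*(-18)))² = (81 + (-25 + 90))² = (81 + 65)² = 146² = 21316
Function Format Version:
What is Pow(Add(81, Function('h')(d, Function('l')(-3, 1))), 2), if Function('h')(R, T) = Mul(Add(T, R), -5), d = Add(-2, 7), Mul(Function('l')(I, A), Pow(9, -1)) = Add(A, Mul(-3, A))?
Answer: 21316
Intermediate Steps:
Function('l')(I, A) = Mul(-18, A) (Function('l')(I, A) = Mul(9, Add(A, Mul(-3, A))) = Mul(9, Mul(-2, A)) = Mul(-18, A))
d = 5
Function('h')(R, T) = Add(Mul(-5, R), Mul(-5, T)) (Function('h')(R, T) = Mul(Add(R, T), -5) = Add(Mul(-5, R), Mul(-5, T)))
Pow(Add(81, Function('h')(d, Function('l')(-3, 1))), 2) = Pow(Add(81, Add(Mul(-5, 5), Mul(-5, Mul(-18, 1)))), 2) = Pow(Add(81, Add(-25, Mul(-5, -18))), 2) = Pow(Add(81, Add(-25, 90)), 2) = Pow(Add(81, 65), 2) = Pow(146, 2) = 21316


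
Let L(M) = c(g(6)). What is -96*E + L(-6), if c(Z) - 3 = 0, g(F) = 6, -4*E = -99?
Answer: -2373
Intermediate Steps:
E = 99/4 (E = -¼*(-99) = 99/4 ≈ 24.750)
c(Z) = 3 (c(Z) = 3 + 0 = 3)
L(M) = 3
-96*E + L(-6) = -96*99/4 + 3 = -2376 + 3 = -2373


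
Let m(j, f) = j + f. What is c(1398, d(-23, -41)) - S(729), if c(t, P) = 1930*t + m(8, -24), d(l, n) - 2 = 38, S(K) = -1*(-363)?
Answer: 2697761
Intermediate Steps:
S(K) = 363
m(j, f) = f + j
d(l, n) = 40 (d(l, n) = 2 + 38 = 40)
c(t, P) = -16 + 1930*t (c(t, P) = 1930*t + (-24 + 8) = 1930*t - 16 = -16 + 1930*t)
c(1398, d(-23, -41)) - S(729) = (-16 + 1930*1398) - 1*363 = (-16 + 2698140) - 363 = 2698124 - 363 = 2697761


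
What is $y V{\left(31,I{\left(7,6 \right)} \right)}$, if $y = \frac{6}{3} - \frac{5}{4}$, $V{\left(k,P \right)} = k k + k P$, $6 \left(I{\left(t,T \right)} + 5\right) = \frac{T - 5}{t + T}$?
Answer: $\frac{62899}{104} \approx 604.8$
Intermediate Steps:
$I{\left(t,T \right)} = -5 + \frac{-5 + T}{6 \left(T + t\right)}$ ($I{\left(t,T \right)} = -5 + \frac{\left(T - 5\right) \frac{1}{t + T}}{6} = -5 + \frac{\left(-5 + T\right) \frac{1}{T + t}}{6} = -5 + \frac{\frac{1}{T + t} \left(-5 + T\right)}{6} = -5 + \frac{-5 + T}{6 \left(T + t\right)}$)
$V{\left(k,P \right)} = k^{2} + P k$
$y = \frac{3}{4}$ ($y = 6 \cdot \frac{1}{3} - \frac{5}{4} = 2 - \frac{5}{4} = \frac{3}{4} \approx 0.75$)
$y V{\left(31,I{\left(7,6 \right)} \right)} = \frac{3 \cdot 31 \left(\frac{-5 - 210 - 174}{6 \left(6 + 7\right)} + 31\right)}{4} = \frac{3 \cdot 31 \left(\frac{-5 - 210 - 174}{6 \cdot 13} + 31\right)}{4} = \frac{3 \cdot 31 \left(\frac{1}{6} \cdot \frac{1}{13} \left(-389\right) + 31\right)}{4} = \frac{3 \cdot 31 \left(- \frac{389}{78} + 31\right)}{4} = \frac{3 \cdot 31 \cdot \frac{2029}{78}}{4} = \frac{3}{4} \cdot \frac{62899}{78} = \frac{62899}{104}$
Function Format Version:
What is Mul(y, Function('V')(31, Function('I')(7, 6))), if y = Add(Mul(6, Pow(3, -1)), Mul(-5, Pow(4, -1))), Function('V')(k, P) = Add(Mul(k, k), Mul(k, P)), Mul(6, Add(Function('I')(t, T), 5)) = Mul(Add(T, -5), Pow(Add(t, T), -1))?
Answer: Rational(62899, 104) ≈ 604.80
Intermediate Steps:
Function('I')(t, T) = Add(-5, Mul(Rational(1, 6), Pow(Add(T, t), -1), Add(-5, T))) (Function('I')(t, T) = Add(-5, Mul(Rational(1, 6), Mul(Add(T, -5), Pow(Add(t, T), -1)))) = Add(-5, Mul(Rational(1, 6), Mul(Add(-5, T), Pow(Add(T, t), -1)))) = Add(-5, Mul(Rational(1, 6), Mul(Pow(Add(T, t), -1), Add(-5, T)))) = Add(-5, Mul(Rational(1, 6), Pow(Add(T, t), -1), Add(-5, T))))
Function('V')(k, P) = Add(Pow(k, 2), Mul(P, k))
y = Rational(3, 4) (y = Add(Mul(6, Rational(1, 3)), Mul(-5, Rational(1, 4))) = Add(2, Rational(-5, 4)) = Rational(3, 4) ≈ 0.75000)
Mul(y, Function('V')(31, Function('I')(7, 6))) = Mul(Rational(3, 4), Mul(31, Add(Mul(Rational(1, 6), Pow(Add(6, 7), -1), Add(-5, Mul(-30, 7), Mul(-29, 6))), 31))) = Mul(Rational(3, 4), Mul(31, Add(Mul(Rational(1, 6), Pow(13, -1), Add(-5, -210, -174)), 31))) = Mul(Rational(3, 4), Mul(31, Add(Mul(Rational(1, 6), Rational(1, 13), -389), 31))) = Mul(Rational(3, 4), Mul(31, Add(Rational(-389, 78), 31))) = Mul(Rational(3, 4), Mul(31, Rational(2029, 78))) = Mul(Rational(3, 4), Rational(62899, 78)) = Rational(62899, 104)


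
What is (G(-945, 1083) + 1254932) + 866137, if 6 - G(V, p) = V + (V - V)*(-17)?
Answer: 2122020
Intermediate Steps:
G(V, p) = 6 - V (G(V, p) = 6 - (V + (V - V)*(-17)) = 6 - (V + 0*(-17)) = 6 - (V + 0) = 6 - V)
(G(-945, 1083) + 1254932) + 866137 = ((6 - 1*(-945)) + 1254932) + 866137 = ((6 + 945) + 1254932) + 866137 = (951 + 1254932) + 866137 = 1255883 + 866137 = 2122020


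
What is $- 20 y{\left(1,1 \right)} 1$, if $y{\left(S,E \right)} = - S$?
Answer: $20$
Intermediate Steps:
$- 20 y{\left(1,1 \right)} 1 = - 20 \left(\left(-1\right) 1\right) 1 = \left(-20\right) \left(-1\right) 1 = 20 \cdot 1 = 20$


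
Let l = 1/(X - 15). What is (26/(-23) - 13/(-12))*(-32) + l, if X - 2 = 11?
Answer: 139/138 ≈ 1.0072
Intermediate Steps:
X = 13 (X = 2 + 11 = 13)
l = -1/2 (l = 1/(13 - 15) = 1/(-2) = -1/2 ≈ -0.50000)
(26/(-23) - 13/(-12))*(-32) + l = (26/(-23) - 13/(-12))*(-32) - 1/2 = (26*(-1/23) - 13*(-1/12))*(-32) - 1/2 = (-26/23 + 13/12)*(-32) - 1/2 = -13/276*(-32) - 1/2 = 104/69 - 1/2 = 139/138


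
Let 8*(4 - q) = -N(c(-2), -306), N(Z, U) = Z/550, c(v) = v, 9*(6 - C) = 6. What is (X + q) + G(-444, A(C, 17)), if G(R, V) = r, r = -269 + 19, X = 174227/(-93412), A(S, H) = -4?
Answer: -1157681073/4670600 ≈ -247.87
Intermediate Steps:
C = 16/3 (C = 6 - ⅑*6 = 6 - ⅔ = 16/3 ≈ 5.3333)
X = -174227/93412 (X = 174227*(-1/93412) = -174227/93412 ≈ -1.8651)
N(Z, U) = Z/550 (N(Z, U) = Z*(1/550) = Z/550)
q = 8799/2200 (q = 4 - (-1)*(1/550)*(-2)/8 = 4 - (-1)*(-1)/(8*275) = 4 - ⅛*1/275 = 4 - 1/2200 = 8799/2200 ≈ 3.9995)
r = -250
G(R, V) = -250
(X + q) + G(-444, A(C, 17)) = (-174227/93412 + 8799/2200) - 250 = 9968927/4670600 - 250 = -1157681073/4670600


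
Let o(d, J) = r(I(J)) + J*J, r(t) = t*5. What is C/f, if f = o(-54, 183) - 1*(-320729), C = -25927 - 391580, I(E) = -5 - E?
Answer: -417507/353278 ≈ -1.1818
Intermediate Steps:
r(t) = 5*t
o(d, J) = -25 + J² - 5*J (o(d, J) = 5*(-5 - J) + J*J = (-25 - 5*J) + J² = -25 + J² - 5*J)
C = -417507
f = 353278 (f = (-25 + 183² - 5*183) - 1*(-320729) = (-25 + 33489 - 915) + 320729 = 32549 + 320729 = 353278)
C/f = -417507/353278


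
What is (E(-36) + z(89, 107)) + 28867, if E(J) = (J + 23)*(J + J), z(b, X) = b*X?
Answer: 39326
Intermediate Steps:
z(b, X) = X*b
E(J) = 2*J*(23 + J) (E(J) = (23 + J)*(2*J) = 2*J*(23 + J))
(E(-36) + z(89, 107)) + 28867 = (2*(-36)*(23 - 36) + 107*89) + 28867 = (2*(-36)*(-13) + 9523) + 28867 = (936 + 9523) + 28867 = 10459 + 28867 = 39326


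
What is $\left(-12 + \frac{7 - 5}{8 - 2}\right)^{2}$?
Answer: $\frac{1225}{9} \approx 136.11$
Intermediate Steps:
$\left(-12 + \frac{7 - 5}{8 - 2}\right)^{2} = \left(-12 + \frac{2}{6}\right)^{2} = \left(-12 + 2 \cdot \frac{1}{6}\right)^{2} = \left(-12 + \frac{1}{3}\right)^{2} = \left(- \frac{35}{3}\right)^{2} = \frac{1225}{9}$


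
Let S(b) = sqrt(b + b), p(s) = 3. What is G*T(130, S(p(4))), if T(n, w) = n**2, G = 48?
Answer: 811200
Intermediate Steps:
S(b) = sqrt(2)*sqrt(b) (S(b) = sqrt(2*b) = sqrt(2)*sqrt(b))
G*T(130, S(p(4))) = 48*130**2 = 48*16900 = 811200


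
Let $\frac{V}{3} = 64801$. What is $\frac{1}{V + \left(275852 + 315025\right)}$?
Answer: $\frac{1}{785280} \approx 1.2734 \cdot 10^{-6}$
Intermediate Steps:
$V = 194403$ ($V = 3 \cdot 64801 = 194403$)
$\frac{1}{V + \left(275852 + 315025\right)} = \frac{1}{194403 + \left(275852 + 315025\right)} = \frac{1}{194403 + 590877} = \frac{1}{785280}$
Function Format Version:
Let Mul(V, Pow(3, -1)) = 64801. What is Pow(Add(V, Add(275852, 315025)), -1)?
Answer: Rational(1, 785280) ≈ 1.2734e-6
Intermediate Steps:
V = 194403 (V = Mul(3, 64801) = 194403)
Pow(Add(V, Add(275852, 315025)), -1) = Pow(Add(194403, Add(275852, 315025)), -1) = Pow(Add(194403, 590877), -1) = Pow(785280, -1) = Rational(1, 785280)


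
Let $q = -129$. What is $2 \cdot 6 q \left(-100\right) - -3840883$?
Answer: $3995683$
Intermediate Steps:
$2 \cdot 6 q \left(-100\right) - -3840883 = 2 \cdot 6 \left(-129\right) \left(-100\right) - -3840883 = 12 \left(-129\right) \left(-100\right) + 3840883 = \left(-1548\right) \left(-100\right) + 3840883 = 154800 + 3840883 = 3995683$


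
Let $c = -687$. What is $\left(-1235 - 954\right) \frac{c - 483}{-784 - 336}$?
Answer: $- \frac{256113}{112} \approx -2286.7$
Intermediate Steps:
$\left(-1235 - 954\right) \frac{c - 483}{-784 - 336} = \left(-1235 - 954\right) \frac{-687 - 483}{-784 - 336} = - 2189 \left(- \frac{1170}{-1120}\right) = - 2189 \left(\left(-1170\right) \left(- \frac{1}{1120}\right)\right) = \left(-2189\right) \frac{117}{112} = - \frac{256113}{112}$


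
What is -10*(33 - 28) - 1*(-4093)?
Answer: 4043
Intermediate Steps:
-10*(33 - 28) - 1*(-4093) = -10*5 + 4093 = -50 + 4093 = 4043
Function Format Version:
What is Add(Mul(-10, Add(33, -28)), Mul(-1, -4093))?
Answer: 4043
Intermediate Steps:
Add(Mul(-10, Add(33, -28)), Mul(-1, -4093)) = Add(Mul(-10, 5), 4093) = Add(-50, 4093) = 4043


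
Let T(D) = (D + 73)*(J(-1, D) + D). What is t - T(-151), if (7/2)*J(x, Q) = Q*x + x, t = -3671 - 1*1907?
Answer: -98092/7 ≈ -14013.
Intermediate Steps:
t = -5578 (t = -3671 - 1907 = -5578)
J(x, Q) = 2*x/7 + 2*Q*x/7 (J(x, Q) = 2*(Q*x + x)/7 = 2*(x + Q*x)/7 = 2*x/7 + 2*Q*x/7)
T(D) = (73 + D)*(-2/7 + 5*D/7) (T(D) = (D + 73)*((2/7)*(-1)*(1 + D) + D) = (73 + D)*((-2/7 - 2*D/7) + D) = (73 + D)*(-2/7 + 5*D/7))
t - T(-151) = -5578 - (-146/7 + (5/7)*(-151)² + (363/7)*(-151)) = -5578 - (-146/7 + (5/7)*22801 - 54813/7) = -5578 - (-146/7 + 114005/7 - 54813/7) = -5578 - 1*59046/7 = -5578 - 59046/7 = -98092/7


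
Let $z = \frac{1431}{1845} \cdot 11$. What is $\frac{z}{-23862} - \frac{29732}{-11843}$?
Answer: $\frac{48473202771}{19310840510} \approx 2.5102$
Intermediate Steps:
$z = \frac{1749}{205}$ ($z = 1431 \cdot \frac{1}{1845} \cdot 11 = \frac{159}{205} \cdot 11 = \frac{1749}{205} \approx 8.5317$)
$\frac{z}{-23862} - \frac{29732}{-11843} = \frac{1749}{205 \left(-23862\right)} - \frac{29732}{-11843} = \frac{1749}{205} \left(- \frac{1}{23862}\right) - - \frac{29732}{11843} = - \frac{583}{1630570} + \frac{29732}{11843} = \frac{48473202771}{19310840510}$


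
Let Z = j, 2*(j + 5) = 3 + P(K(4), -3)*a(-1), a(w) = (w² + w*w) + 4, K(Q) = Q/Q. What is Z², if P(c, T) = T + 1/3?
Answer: 529/4 ≈ 132.25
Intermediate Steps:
K(Q) = 1
a(w) = 4 + 2*w² (a(w) = (w² + w²) + 4 = 2*w² + 4 = 4 + 2*w²)
P(c, T) = ⅓ + T (P(c, T) = T + ⅓ = ⅓ + T)
j = -23/2 (j = -5 + (3 + (⅓ - 3)*(4 + 2*(-1)²))/2 = -5 + (3 - 8*(4 + 2*1)/3)/2 = -5 + (3 - 8*(4 + 2)/3)/2 = -5 + (3 - 8/3*6)/2 = -5 + (3 - 16)/2 = -5 + (½)*(-13) = -5 - 13/2 = -23/2 ≈ -11.500)
Z = -23/2 ≈ -11.500
Z² = (-23/2)² = 529/4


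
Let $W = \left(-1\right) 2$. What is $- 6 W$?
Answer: $12$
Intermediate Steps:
$W = -2$
$- 6 W = \left(-6\right) \left(-2\right) = 12$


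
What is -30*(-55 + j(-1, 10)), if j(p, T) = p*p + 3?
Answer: 1530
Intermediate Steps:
j(p, T) = 3 + p² (j(p, T) = p² + 3 = 3 + p²)
-30*(-55 + j(-1, 10)) = -30*(-55 + (3 + (-1)²)) = -30*(-55 + (3 + 1)) = -30*(-55 + 4) = -30*(-51) = 1530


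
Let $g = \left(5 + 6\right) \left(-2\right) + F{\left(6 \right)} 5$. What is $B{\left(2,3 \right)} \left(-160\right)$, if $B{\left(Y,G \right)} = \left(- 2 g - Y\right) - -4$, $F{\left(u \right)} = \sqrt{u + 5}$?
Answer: $-7360 + 1600 \sqrt{11} \approx -2053.4$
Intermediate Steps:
$F{\left(u \right)} = \sqrt{5 + u}$
$g = -22 + 5 \sqrt{11}$ ($g = \left(5 + 6\right) \left(-2\right) + \sqrt{5 + 6} \cdot 5 = 11 \left(-2\right) + \sqrt{11} \cdot 5 = -22 + 5 \sqrt{11} \approx -5.4169$)
$B{\left(Y,G \right)} = 48 - Y - 10 \sqrt{11}$ ($B{\left(Y,G \right)} = \left(- 2 \left(-22 + 5 \sqrt{11}\right) - Y\right) - -4 = \left(\left(44 - 10 \sqrt{11}\right) - Y\right) + 4 = \left(44 - Y - 10 \sqrt{11}\right) + 4 = 48 - Y - 10 \sqrt{11}$)
$B{\left(2,3 \right)} \left(-160\right) = \left(48 - 2 - 10 \sqrt{11}\right) \left(-160\right) = \left(46 - 10 \sqrt{11}\right) \left(-160\right) = -7360 + 1600 \sqrt{11}$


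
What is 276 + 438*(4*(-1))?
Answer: -1476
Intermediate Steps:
276 + 438*(4*(-1)) = 276 + 438*(-4) = 276 - 1752 = -1476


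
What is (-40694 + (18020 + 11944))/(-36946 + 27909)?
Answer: 10730/9037 ≈ 1.1873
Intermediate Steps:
(-40694 + (18020 + 11944))/(-36946 + 27909) = (-40694 + 29964)/(-9037) = -10730*(-1/9037) = 10730/9037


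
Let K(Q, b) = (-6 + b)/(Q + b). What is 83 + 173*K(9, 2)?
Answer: 221/11 ≈ 20.091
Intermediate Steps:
K(Q, b) = (-6 + b)/(Q + b)
83 + 173*K(9, 2) = 83 + 173*((-6 + 2)/(9 + 2)) = 83 + 173*(-4/11) = 83 - 692/11 = 221/11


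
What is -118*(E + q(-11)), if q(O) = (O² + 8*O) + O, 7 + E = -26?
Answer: 1298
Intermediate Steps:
E = -33 (E = -7 - 26 = -33)
q(O) = O² + 9*O
-118*(E + q(-11)) = -118*(-33 - 11*(9 - 11)) = -118*(-33 - 11*(-2)) = -118*(-33 + 22) = -118*(-11) = 1298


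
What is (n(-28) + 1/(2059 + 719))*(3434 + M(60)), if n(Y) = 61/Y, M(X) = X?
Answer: -147997105/19446 ≈ -7610.7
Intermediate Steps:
(n(-28) + 1/(2059 + 719))*(3434 + M(60)) = (61/(-28) + 1/(2059 + 719))*(3434 + 60) = (61*(-1/28) + 1/2778)*3494 = (-61/28 + 1/2778)*3494 = -84715/38892*3494 = -147997105/19446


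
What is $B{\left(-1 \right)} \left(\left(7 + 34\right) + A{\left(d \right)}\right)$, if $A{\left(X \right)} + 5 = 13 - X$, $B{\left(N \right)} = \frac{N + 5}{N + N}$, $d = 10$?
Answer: $-78$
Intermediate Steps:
$B{\left(N \right)} = \frac{5 + N}{2 N}$
$A{\left(X \right)} = 8 - X$ ($A{\left(X \right)} = -5 - \left(-13 + X\right) = 8 - X$)
$B{\left(-1 \right)} \left(\left(7 + 34\right) + A{\left(d \right)}\right) = \frac{5 - 1}{2 \left(-1\right)} \left(\left(7 + 34\right) + \left(8 - 10\right)\right) = \frac{1}{2} \left(-1\right) 4 \left(41 + \left(8 - 10\right)\right) = - 2 \left(41 - 2\right) = \left(-2\right) 39 = -78$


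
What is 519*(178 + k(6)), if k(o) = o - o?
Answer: 92382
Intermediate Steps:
k(o) = 0
519*(178 + k(6)) = 519*(178 + 0) = 519*178 = 92382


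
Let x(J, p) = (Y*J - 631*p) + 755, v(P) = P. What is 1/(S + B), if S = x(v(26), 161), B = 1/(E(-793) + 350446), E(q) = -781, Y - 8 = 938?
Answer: -349665/26658459599 ≈ -1.3116e-5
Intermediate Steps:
Y = 946 (Y = 8 + 938 = 946)
B = 1/349665 (B = 1/(-781 + 350446) = 1/349665 ≈ 2.8599e-6)
x(J, p) = 755 - 631*p + 946*J (x(J, p) = (946*J - 631*p) + 755 = (-631*p + 946*J) + 755 = 755 - 631*p + 946*J)
S = -76240 (S = 755 - 631*161 + 946*26 = 755 - 101591 + 24596 = -76240)
1/(S + B) = 1/(-76240 + 1/349665) = 1/(-26658459599/349665) = -349665/26658459599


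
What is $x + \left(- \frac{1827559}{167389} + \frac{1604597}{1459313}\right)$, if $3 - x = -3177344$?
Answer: $\frac{776137506638752945}{244272943757} \approx 3.1773 \cdot 10^{6}$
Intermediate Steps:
$x = 3177347$ ($x = 3 - -3177344 = 3 + 3177344 = 3177347$)
$x + \left(- \frac{1827559}{167389} + \frac{1604597}{1459313}\right) = 3177347 + \left(- \frac{1827559}{167389} + \frac{1604597}{1459313}\right) = 3177347 - \frac{2398388719734}{244272943757} = \frac{776137506638752945}{244272943757}$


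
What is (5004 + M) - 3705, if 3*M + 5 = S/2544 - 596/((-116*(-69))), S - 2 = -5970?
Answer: 412501588/318159 ≈ 1296.5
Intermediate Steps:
S = -5968 (S = 2 - 5970 = -5968)
M = -786953/318159 (M = -5/3 + (-5968/2544 - 596/((-116*(-69))))/3 = -5/3 + (-5968*1/2544 - 596/8004)/3 = -5/3 + (-373/159 - 596*1/8004)/3 = -5/3 + (-373/159 - 149/2001)/3 = -5/3 + (⅓)*(-256688/106053) = -5/3 - 256688/318159 = -786953/318159 ≈ -2.4735)
(5004 + M) - 3705 = (5004 - 786953/318159) - 3705 = 1591280683/318159 - 3705 = 412501588/318159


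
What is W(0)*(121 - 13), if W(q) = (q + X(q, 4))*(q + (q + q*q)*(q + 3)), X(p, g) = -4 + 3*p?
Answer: 0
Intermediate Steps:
W(q) = (-4 + 4*q)*(q + (3 + q)*(q + q²)) (W(q) = (q + (-4 + 3*q))*(q + (q + q*q)*(q + 3)) = (-4 + 4*q)*(q + (q + q²)*(3 + q)) = (-4 + 4*q)*(q + (3 + q)*(q + q²)))
W(0)*(121 - 13) = (4*0*(-4 + 0³ + 3*0²))*(121 - 13) = (4*0*(-4 + 0 + 3*0))*108 = (4*0*(-4 + 0 + 0))*108 = (4*0*(-4))*108 = 0*108 = 0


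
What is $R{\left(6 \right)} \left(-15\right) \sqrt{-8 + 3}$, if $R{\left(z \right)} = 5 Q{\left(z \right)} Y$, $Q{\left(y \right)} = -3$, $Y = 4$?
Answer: $900 i \sqrt{5} \approx 2012.5 i$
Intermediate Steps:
$R{\left(z \right)} = -60$ ($R{\left(z \right)} = 5 \left(-3\right) 4 = \left(-15\right) 4 = -60$)
$R{\left(6 \right)} \left(-15\right) \sqrt{-8 + 3} = \left(-60\right) \left(-15\right) \sqrt{-8 + 3} = 900 \sqrt{-5} = 900 i \sqrt{5}$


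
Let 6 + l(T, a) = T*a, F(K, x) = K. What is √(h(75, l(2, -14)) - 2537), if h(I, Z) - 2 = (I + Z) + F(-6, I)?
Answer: 50*I ≈ 50.0*I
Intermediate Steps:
l(T, a) = -6 + T*a
h(I, Z) = -4 + I + Z (h(I, Z) = 2 + ((I + Z) - 6) = 2 + (-6 + I + Z) = -4 + I + Z)
√(h(75, l(2, -14)) - 2537) = √((-4 + 75 + (-6 + 2*(-14))) - 2537) = √((-4 + 75 + (-6 - 28)) - 2537) = √((-4 + 75 - 34) - 2537) = √(37 - 2537) = √(-2500) = 50*I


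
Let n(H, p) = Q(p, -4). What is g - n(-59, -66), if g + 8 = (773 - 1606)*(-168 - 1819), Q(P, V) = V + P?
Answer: 1655233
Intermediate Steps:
Q(P, V) = P + V
n(H, p) = -4 + p (n(H, p) = p - 4 = -4 + p)
g = 1655163 (g = -8 + (773 - 1606)*(-168 - 1819) = -8 - 833*(-1987) = -8 + 1655171 = 1655163)
g - n(-59, -66) = 1655163 - (-4 - 66) = 1655163 - 1*(-70) = 1655163 + 70 = 1655233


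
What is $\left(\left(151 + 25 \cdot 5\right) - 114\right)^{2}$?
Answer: $26244$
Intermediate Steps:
$\left(\left(151 + 25 \cdot 5\right) - 114\right)^{2} = \left(\left(151 + 125\right) - 114\right)^{2} = \left(276 - 114\right)^{2} = 162^{2} = 26244$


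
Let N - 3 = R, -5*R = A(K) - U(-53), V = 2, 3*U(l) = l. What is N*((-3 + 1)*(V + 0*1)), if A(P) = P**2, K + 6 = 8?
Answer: 16/3 ≈ 5.3333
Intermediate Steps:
K = 2 (K = -6 + 8 = 2)
U(l) = l/3
R = -13/3 (R = -(2**2 - (-53)/3)/5 = -(4 - 1*(-53/3))/5 = -(4 + 53/3)/5 = -1/5*65/3 = -13/3 ≈ -4.3333)
N = -4/3 (N = 3 - 13/3 = -4/3 ≈ -1.3333)
N*((-3 + 1)*(V + 0*1)) = -4*(-3 + 1)*(2 + 0*1)/3 = -(-8)*(2 + 0)/3 = -(-8)*2/3 = -4/3*(-4) = 16/3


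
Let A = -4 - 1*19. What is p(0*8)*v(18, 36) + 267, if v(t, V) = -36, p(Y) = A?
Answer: 1095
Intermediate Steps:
A = -23 (A = -4 - 19 = -23)
p(Y) = -23
p(0*8)*v(18, 36) + 267 = -23*(-36) + 267 = 828 + 267 = 1095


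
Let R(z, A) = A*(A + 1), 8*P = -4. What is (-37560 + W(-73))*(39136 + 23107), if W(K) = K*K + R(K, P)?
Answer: -8024678775/4 ≈ -2.0062e+9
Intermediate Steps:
P = -½ (P = (⅛)*(-4) = -½ ≈ -0.50000)
R(z, A) = A*(1 + A)
W(K) = -¼ + K² (W(K) = K*K - (1 - ½)/2 = K² - ½*½ = K² - ¼ = -¼ + K²)
(-37560 + W(-73))*(39136 + 23107) = (-37560 + (-¼ + (-73)²))*(39136 + 23107) = (-37560 + (-¼ + 5329))*62243 = (-37560 + 21315/4)*62243 = -128925/4*62243 = -8024678775/4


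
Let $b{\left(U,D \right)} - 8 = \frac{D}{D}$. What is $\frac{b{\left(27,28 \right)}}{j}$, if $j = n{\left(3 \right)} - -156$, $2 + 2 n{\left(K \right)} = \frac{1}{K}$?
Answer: $\frac{54}{931} \approx 0.058002$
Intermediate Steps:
$n{\left(K \right)} = -1 + \frac{1}{2 K}$
$b{\left(U,D \right)} = 9$ ($b{\left(U,D \right)} = 8 + \frac{D}{D} = 8 + 1 = 9$)
$j = \frac{931}{6}$ ($j = \frac{\frac{1}{2} - 3}{3} - -156 = \frac{\frac{1}{2} - 3}{3} + 156 = \frac{1}{3} \left(- \frac{5}{2}\right) + 156 = - \frac{5}{6} + 156 = \frac{931}{6} \approx 155.17$)
$\frac{b{\left(27,28 \right)}}{j} = \frac{9}{\frac{931}{6}} = 9 \cdot \frac{6}{931} = \frac{54}{931}$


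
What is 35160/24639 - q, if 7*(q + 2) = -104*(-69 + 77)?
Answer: 7030238/57491 ≈ 122.28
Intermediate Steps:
q = -846/7 (q = -2 + (-104*(-69 + 77))/7 = -2 + (-104*8)/7 = -2 + (1/7)*(-832) = -2 - 832/7 = -846/7 ≈ -120.86)
35160/24639 - q = 35160/24639 - 1*(-846/7) = 35160*(1/24639) + 846/7 = 11720/8213 + 846/7 = 7030238/57491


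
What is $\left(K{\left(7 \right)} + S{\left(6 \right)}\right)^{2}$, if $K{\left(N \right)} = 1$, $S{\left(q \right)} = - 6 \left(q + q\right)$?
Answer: $5041$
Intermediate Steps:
$S{\left(q \right)} = - 12 q$ ($S{\left(q \right)} = - 6 \cdot 2 q = - 12 q$)
$\left(K{\left(7 \right)} + S{\left(6 \right)}\right)^{2} = \left(1 - 72\right)^{2} = \left(-71\right)^{2} = 5041$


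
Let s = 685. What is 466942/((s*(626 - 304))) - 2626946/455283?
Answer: -26202480331/7172983665 ≈ -3.6529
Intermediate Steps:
466942/((s*(626 - 304))) - 2626946/455283 = 466942/((685*(626 - 304))) - 2626946/455283 = 466942/((685*322)) - 2626946*1/455283 = 466942/220570 - 2626946/455283 = 466942*(1/220570) - 2626946/455283 = 33353/15755 - 2626946/455283 = -26202480331/7172983665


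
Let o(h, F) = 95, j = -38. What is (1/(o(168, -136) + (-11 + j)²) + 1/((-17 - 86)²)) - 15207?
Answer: -402682320143/26480064 ≈ -15207.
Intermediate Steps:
(1/(o(168, -136) + (-11 + j)²) + 1/((-17 - 86)²)) - 15207 = (1/(95 + (-11 - 38)²) + 1/((-17 - 86)²)) - 15207 = (1/(95 + (-49)²) + 1/((-103)²)) - 15207 = (1/(95 + 2401) + 1/10609) - 15207 = (1/2496 + 1/10609) - 15207 = 13105/26480064 - 15207 = -402682320143/26480064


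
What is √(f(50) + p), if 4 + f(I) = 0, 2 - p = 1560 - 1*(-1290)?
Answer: 2*I*√713 ≈ 53.404*I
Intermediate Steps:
p = -2848 (p = 2 - (1560 - 1*(-1290)) = 2 - (1560 + 1290) = 2 - 1*2850 = 2 - 2850 = -2848)
f(I) = -4 (f(I) = -4 + 0 = -4)
√(f(50) + p) = √(-4 - 2848) = √(-2852) = 2*I*√713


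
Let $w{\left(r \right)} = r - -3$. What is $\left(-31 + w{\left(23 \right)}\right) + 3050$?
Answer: $3045$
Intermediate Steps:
$w{\left(r \right)} = 3 + r$ ($w{\left(r \right)} = r + 3 = 3 + r$)
$\left(-31 + w{\left(23 \right)}\right) + 3050 = \left(-31 + \left(3 + 23\right)\right) + 3050 = \left(-31 + 26\right) + 3050 = -5 + 3050 = 3045$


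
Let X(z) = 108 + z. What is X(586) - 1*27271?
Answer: -26577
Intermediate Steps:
X(586) - 1*27271 = (108 + 586) - 1*27271 = 694 - 27271 = -26577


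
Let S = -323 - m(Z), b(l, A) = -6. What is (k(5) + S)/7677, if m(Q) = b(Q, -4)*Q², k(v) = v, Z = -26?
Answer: 1246/2559 ≈ 0.48691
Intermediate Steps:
m(Q) = -6*Q²
S = 3733 (S = -323 - (-6)*(-26)² = -323 - (-6)*676 = -323 - 1*(-4056) = -323 + 4056 = 3733)
(k(5) + S)/7677 = (5 + 3733)/7677 = 3738*(1/7677) = 1246/2559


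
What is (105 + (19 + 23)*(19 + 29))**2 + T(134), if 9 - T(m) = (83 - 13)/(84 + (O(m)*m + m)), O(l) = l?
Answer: 40879232515/9087 ≈ 4.4986e+6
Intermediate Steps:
T(m) = 9 - 70/(84 + m + m**2) (T(m) = 9 - (83 - 13)/(84 + (m*m + m)) = 9 - 70/(84 + (m**2 + m)) = 9 - 70/(84 + (m + m**2)) = 9 - 70/(84 + m + m**2))
(105 + (19 + 23)*(19 + 29))**2 + T(134) = (105 + (19 + 23)*(19 + 29))**2 + (686 + 9*134 + 9*134**2)/(84 + 134 + 134**2) = (105 + 42*48)**2 + (686 + 1206 + 9*17956)/(84 + 134 + 17956) = (105 + 2016)**2 + (686 + 1206 + 161604)/18174 = 2121**2 + (1/18174)*163496 = 4498641 + 81748/9087 = 40879232515/9087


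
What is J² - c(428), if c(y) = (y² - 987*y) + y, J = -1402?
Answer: 2204428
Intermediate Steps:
c(y) = y² - 986*y
J² - c(428) = (-1402)² - 428*(-986 + 428) = 1965604 - 428*(-558) = 1965604 - 1*(-238824) = 1965604 + 238824 = 2204428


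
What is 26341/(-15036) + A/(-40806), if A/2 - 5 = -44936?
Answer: 730937/1623172 ≈ 0.45031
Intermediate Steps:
A = -89862 (A = 10 + 2*(-44936) = 10 - 89872 = -89862)
26341/(-15036) + A/(-40806) = 26341/(-15036) - 89862/(-40806) = 26341*(-1/15036) - 89862*(-1/40806) = -3763/2148 + 14977/6801 = 730937/1623172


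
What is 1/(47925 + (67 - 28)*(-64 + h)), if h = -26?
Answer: 1/44415 ≈ 2.2515e-5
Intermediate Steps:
1/(47925 + (67 - 28)*(-64 + h)) = 1/(47925 + (67 - 28)*(-64 - 26)) = 1/(47925 + 39*(-90)) = 1/(47925 - 3510) = 1/44415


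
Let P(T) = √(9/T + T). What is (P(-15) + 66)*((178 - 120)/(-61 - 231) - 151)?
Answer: -728475/73 - 4415*I*√390/146 ≈ -9979.1 - 597.19*I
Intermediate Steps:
P(T) = √(T + 9/T)
(P(-15) + 66)*((178 - 120)/(-61 - 231) - 151) = (√(-15 + 9/(-15)) + 66)*((178 - 120)/(-61 - 231) - 151) = (√(-15 + 9*(-1/15)) + 66)*(58/(-292) - 151) = (√(-15 - ⅗) + 66)*(58*(-1/292) - 151) = (√(-78/5) + 66)*(-29/146 - 151) = (I*√390/5 + 66)*(-22075/146) = (66 + I*√390/5)*(-22075/146) = -728475/73 - 4415*I*√390/146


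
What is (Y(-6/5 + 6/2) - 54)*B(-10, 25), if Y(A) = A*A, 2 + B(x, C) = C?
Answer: -29187/25 ≈ -1167.5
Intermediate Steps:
B(x, C) = -2 + C
Y(A) = A²
(Y(-6/5 + 6/2) - 54)*B(-10, 25) = ((-6/5 + 6/2)² - 54)*(-2 + 25) = ((-6*⅕ + 6*(½))² - 54)*23 = ((-6/5 + 3)² - 54)*23 = ((9/5)² - 54)*23 = (81/25 - 54)*23 = -1269/25*23 = -29187/25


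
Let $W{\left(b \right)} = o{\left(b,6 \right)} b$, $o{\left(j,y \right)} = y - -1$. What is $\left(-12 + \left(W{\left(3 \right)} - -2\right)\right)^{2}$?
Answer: $121$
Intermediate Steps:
$o{\left(j,y \right)} = 1 + y$ ($o{\left(j,y \right)} = y + 1 = 1 + y$)
$W{\left(b \right)} = 7 b$ ($W{\left(b \right)} = \left(1 + 6\right) b = 7 b$)
$\left(-12 + \left(W{\left(3 \right)} - -2\right)\right)^{2} = \left(-12 + \left(7 \cdot 3 - -2\right)\right)^{2} = \left(-12 + \left(21 + 2\right)\right)^{2} = \left(-12 + 23\right)^{2} = 11^{2} = 121$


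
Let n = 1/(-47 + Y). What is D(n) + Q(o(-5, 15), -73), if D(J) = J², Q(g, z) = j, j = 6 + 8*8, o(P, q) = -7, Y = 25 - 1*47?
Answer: 333271/4761 ≈ 70.000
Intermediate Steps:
Y = -22 (Y = 25 - 47 = -22)
j = 70 (j = 6 + 64 = 70)
Q(g, z) = 70
n = -1/69 (n = 1/(-47 - 22) = 1/(-69) = -1/69 ≈ -0.014493)
D(n) + Q(o(-5, 15), -73) = (-1/69)² + 70 = 1/4761 + 70 = 333271/4761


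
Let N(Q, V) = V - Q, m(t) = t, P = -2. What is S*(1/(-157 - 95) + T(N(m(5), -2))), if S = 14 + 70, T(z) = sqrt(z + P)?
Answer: -1/3 + 252*I ≈ -0.33333 + 252.0*I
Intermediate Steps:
T(z) = sqrt(-2 + z) (T(z) = sqrt(z - 2) = sqrt(-2 + z))
S = 84
S*(1/(-157 - 95) + T(N(m(5), -2))) = 84*(1/(-157 - 95) + sqrt(-2 + (-2 - 1*5))) = 84*(1/(-252) + sqrt(-2 + (-2 - 5))) = 84*(-1/252 + sqrt(-2 - 7)) = 84*(-1/252 + sqrt(-9)) = 84*(-1/252 + 3*I) = -1/3 + 252*I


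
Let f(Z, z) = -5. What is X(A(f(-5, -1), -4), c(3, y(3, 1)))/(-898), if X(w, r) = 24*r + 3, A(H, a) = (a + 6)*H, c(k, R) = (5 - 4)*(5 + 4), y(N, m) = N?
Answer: -219/898 ≈ -0.24388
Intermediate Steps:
c(k, R) = 9 (c(k, R) = 1*9 = 9)
A(H, a) = H*(6 + a) (A(H, a) = (6 + a)*H = H*(6 + a))
X(w, r) = 3 + 24*r
X(A(f(-5, -1), -4), c(3, y(3, 1)))/(-898) = (3 + 24*9)/(-898) = (3 + 216)*(-1/898) = 219*(-1/898) = -219/898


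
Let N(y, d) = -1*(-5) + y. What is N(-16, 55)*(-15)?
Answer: 165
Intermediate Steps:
N(y, d) = 5 + y
N(-16, 55)*(-15) = (5 - 16)*(-15) = -11*(-15) = 165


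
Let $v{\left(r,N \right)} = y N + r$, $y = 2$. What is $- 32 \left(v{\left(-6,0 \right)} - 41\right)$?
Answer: $1504$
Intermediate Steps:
$v{\left(r,N \right)} = r + 2 N$ ($v{\left(r,N \right)} = 2 N + r = r + 2 N$)
$- 32 \left(v{\left(-6,0 \right)} - 41\right) = - 32 \left(\left(-6 + 2 \cdot 0\right) - 41\right) = - 32 \left(\left(-6 + 0\right) - 41\right) = - 32 \left(-6 - 41\right) = \left(-32\right) \left(-47\right) = 1504$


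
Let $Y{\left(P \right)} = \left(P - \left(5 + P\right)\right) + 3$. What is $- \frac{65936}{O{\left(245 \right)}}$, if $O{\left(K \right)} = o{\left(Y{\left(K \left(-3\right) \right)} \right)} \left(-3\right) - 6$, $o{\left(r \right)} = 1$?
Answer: $\frac{65936}{9} \approx 7326.2$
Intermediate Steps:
$Y{\left(P \right)} = -2$ ($Y{\left(P \right)} = -5 + 3 = -2$)
$O{\left(K \right)} = -9$ ($O{\left(K \right)} = 1 \left(-3\right) - 6 = -3 - 6 = -9$)
$- \frac{65936}{O{\left(245 \right)}} = - \frac{65936}{-9} = \left(-65936\right) \left(- \frac{1}{9}\right) = \frac{65936}{9}$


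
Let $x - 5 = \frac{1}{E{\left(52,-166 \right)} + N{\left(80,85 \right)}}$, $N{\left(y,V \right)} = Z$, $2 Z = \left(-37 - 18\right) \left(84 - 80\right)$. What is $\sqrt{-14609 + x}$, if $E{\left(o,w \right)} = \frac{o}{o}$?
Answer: $\frac{i \sqrt{173510233}}{109} \approx 120.85 i$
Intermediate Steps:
$Z = -110$ ($Z = \frac{\left(-37 - 18\right) \left(84 - 80\right)}{2} = \frac{\left(-55\right) 4}{2} = \frac{1}{2} \left(-220\right) = -110$)
$N{\left(y,V \right)} = -110$
$E{\left(o,w \right)} = 1$
$x = \frac{544}{109}$ ($x = 5 + \frac{1}{1 - 110} = 5 + \frac{1}{-109} = 5 - \frac{1}{109} = \frac{544}{109} \approx 4.9908$)
$\sqrt{-14609 + x} = \sqrt{-14609 + \frac{544}{109}} = \sqrt{- \frac{1591837}{109}} = \frac{i \sqrt{173510233}}{109}$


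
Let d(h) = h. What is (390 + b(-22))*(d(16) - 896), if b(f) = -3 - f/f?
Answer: -339680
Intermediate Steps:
b(f) = -4 (b(f) = -3 - 1*1 = -3 - 1 = -4)
(390 + b(-22))*(d(16) - 896) = (390 - 4)*(16 - 896) = 386*(-880) = -339680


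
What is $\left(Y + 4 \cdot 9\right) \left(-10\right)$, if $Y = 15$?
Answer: $-510$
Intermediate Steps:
$\left(Y + 4 \cdot 9\right) \left(-10\right) = \left(15 + 4 \cdot 9\right) \left(-10\right) = \left(15 + 36\right) \left(-10\right) = 51 \left(-10\right) = -510$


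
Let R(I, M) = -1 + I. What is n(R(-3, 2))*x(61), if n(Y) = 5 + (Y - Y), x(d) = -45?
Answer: -225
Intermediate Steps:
n(Y) = 5 (n(Y) = 5 + 0 = 5)
n(R(-3, 2))*x(61) = 5*(-45) = -225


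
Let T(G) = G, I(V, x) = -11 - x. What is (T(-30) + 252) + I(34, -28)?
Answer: 239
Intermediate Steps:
(T(-30) + 252) + I(34, -28) = (-30 + 252) + (-11 - 1*(-28)) = 222 + (-11 + 28) = 222 + 17 = 239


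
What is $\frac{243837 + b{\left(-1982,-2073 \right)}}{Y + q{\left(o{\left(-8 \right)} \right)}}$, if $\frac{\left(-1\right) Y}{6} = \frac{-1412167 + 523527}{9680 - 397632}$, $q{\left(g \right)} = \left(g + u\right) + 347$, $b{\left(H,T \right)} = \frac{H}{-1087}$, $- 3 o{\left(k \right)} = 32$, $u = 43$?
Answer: $\frac{19280205797541}{28906988842} \approx 666.97$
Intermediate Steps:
$o{\left(k \right)} = - \frac{32}{3}$ ($o{\left(k \right)} = \left(- \frac{1}{3}\right) 32 = - \frac{32}{3}$)
$b{\left(H,T \right)} = - \frac{H}{1087}$ ($b{\left(H,T \right)} = H \left(- \frac{1}{1087}\right) = - \frac{H}{1087}$)
$q{\left(g \right)} = 390 + g$ ($q{\left(g \right)} = \left(g + 43\right) + 347 = \left(43 + g\right) + 347 = 390 + g$)
$Y = - \frac{333240}{24247}$ ($Y = - 6 \frac{-1412167 + 523527}{9680 - 397632} = - 6 \left(- \frac{888640}{-387952}\right) = - 6 \left(\left(-888640\right) \left(- \frac{1}{387952}\right)\right) = \left(-6\right) \frac{55540}{24247} = - \frac{333240}{24247} \approx -13.744$)
$\frac{243837 + b{\left(-1982,-2073 \right)}}{Y + q{\left(o{\left(-8 \right)} \right)}} = \frac{243837 - - \frac{1982}{1087}}{- \frac{333240}{24247} + \left(390 - \frac{32}{3}\right)} = \frac{243837 + \frac{1982}{1087}}{- \frac{333240}{24247} + \frac{1138}{3}} = \frac{265052801}{1087 \cdot \frac{26593366}{72741}} = \frac{265052801}{1087} \cdot \frac{72741}{26593366} = \frac{19280205797541}{28906988842}$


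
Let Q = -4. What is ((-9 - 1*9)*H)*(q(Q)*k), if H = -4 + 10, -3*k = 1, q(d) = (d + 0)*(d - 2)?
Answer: 864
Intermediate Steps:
q(d) = d*(-2 + d)
k = -⅓ (k = -⅓*1 = -⅓ ≈ -0.33333)
H = 6
((-9 - 1*9)*H)*(q(Q)*k) = ((-9 - 1*9)*6)*(-4*(-2 - 4)*(-⅓)) = ((-9 - 9)*6)*(-4*(-6)*(-⅓)) = (-18*6)*(24*(-⅓)) = -108*(-8) = 864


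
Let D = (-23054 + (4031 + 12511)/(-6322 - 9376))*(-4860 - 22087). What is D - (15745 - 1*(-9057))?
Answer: 4876110654901/7849 ≈ 6.2124e+8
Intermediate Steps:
D = 4876305325799/7849 (D = (-23054 + 16542/(-15698))*(-26947) = (-23054 + 16542*(-1/15698))*(-26947) = (-23054 - 8271/7849)*(-26947) = -180959117/7849*(-26947) = 4876305325799/7849 ≈ 6.2126e+8)
D - (15745 - 1*(-9057)) = 4876305325799/7849 - (15745 - 1*(-9057)) = 4876305325799/7849 - (15745 + 9057) = 4876305325799/7849 - 1*24802 = 4876305325799/7849 - 24802 = 4876110654901/7849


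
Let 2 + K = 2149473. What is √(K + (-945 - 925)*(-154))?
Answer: √2437451 ≈ 1561.2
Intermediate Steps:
K = 2149471 (K = -2 + 2149473 = 2149471)
√(K + (-945 - 925)*(-154)) = √(2149471 + (-945 - 925)*(-154)) = √(2149471 - 1870*(-154)) = √(2149471 + 287980) = √2437451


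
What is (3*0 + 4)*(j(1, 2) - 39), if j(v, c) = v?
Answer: -152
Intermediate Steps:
(3*0 + 4)*(j(1, 2) - 39) = (3*0 + 4)*(1 - 39) = (0 + 4)*(-38) = 4*(-38) = -152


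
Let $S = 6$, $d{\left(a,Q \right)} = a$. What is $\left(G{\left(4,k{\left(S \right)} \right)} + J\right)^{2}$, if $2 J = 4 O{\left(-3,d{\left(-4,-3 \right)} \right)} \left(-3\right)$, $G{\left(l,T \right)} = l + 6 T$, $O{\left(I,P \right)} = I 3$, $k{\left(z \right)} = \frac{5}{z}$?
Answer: $3969$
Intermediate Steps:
$O{\left(I,P \right)} = 3 I$
$J = 54$ ($J = \frac{4 \cdot 3 \left(-3\right) \left(-3\right)}{2} = \frac{4 \left(-9\right) \left(-3\right)}{2} = \frac{\left(-36\right) \left(-3\right)}{2} = \frac{1}{2} \cdot 108 = 54$)
$\left(G{\left(4,k{\left(S \right)} \right)} + J\right)^{2} = \left(\left(4 + 6 \cdot \frac{5}{6}\right) + 54\right)^{2} = \left(\left(4 + 5\right) + 54\right)^{2} = \left(9 + 54\right)^{2} = 63^{2} = 3969$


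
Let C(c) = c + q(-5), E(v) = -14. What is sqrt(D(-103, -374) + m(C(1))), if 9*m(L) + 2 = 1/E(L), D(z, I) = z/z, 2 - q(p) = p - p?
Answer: sqrt(1358)/42 ≈ 0.87741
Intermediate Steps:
q(p) = 2 (q(p) = 2 - (p - p) = 2 - 1*0 = 2 + 0 = 2)
C(c) = 2 + c (C(c) = c + 2 = 2 + c)
D(z, I) = 1
m(L) = -29/126 (m(L) = -2/9 + (1/9)/(-14) = -2/9 + (1/9)*(-1/14) = -2/9 - 1/126 = -29/126)
sqrt(D(-103, -374) + m(C(1))) = sqrt(1 - 29/126) = sqrt(97/126) = sqrt(1358)/42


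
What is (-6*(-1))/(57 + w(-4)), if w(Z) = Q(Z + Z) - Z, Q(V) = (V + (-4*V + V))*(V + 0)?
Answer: -6/67 ≈ -0.089552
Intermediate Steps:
Q(V) = -2*V² (Q(V) = (V - 3*V)*V = (-2*V)*V = -2*V²)
w(Z) = -Z - 8*Z² (w(Z) = -2*(Z + Z)² - Z = -2*4*Z² - Z = -8*Z² - Z = -Z - 8*Z²)
(-6*(-1))/(57 + w(-4)) = (-6*(-1))/(57 - 4*(-1 - 8*(-4))) = 6/(57 - 4*(-1 + 32)) = 6/(57 - 4*31) = 6/(57 - 124) = 6/(-67) = 6*(-1/67) = -6/67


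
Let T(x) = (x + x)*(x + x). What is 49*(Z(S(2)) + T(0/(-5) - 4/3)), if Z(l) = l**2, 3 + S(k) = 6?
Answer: 7105/9 ≈ 789.44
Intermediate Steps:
S(k) = 3 (S(k) = -3 + 6 = 3)
T(x) = 4*x**2 (T(x) = (2*x)*(2*x) = 4*x**2)
49*(Z(S(2)) + T(0/(-5) - 4/3)) = 49*(3**2 + 4*(0/(-5) - 4/3)**2) = 49*(9 + 4*(0*(-1/5) - 4*1/3)**2) = 49*(9 + 4*(0 - 4/3)**2) = 49*(9 + 4*(-4/3)**2) = 49*(9 + 4*(16/9)) = 49*(9 + 64/9) = 49*(145/9) = 7105/9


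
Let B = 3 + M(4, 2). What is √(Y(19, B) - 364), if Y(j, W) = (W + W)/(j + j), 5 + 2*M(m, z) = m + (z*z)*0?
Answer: I*√525426/38 ≈ 19.075*I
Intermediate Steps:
M(m, z) = -5/2 + m/2 (M(m, z) = -5/2 + (m + (z*z)*0)/2 = -5/2 + (m + z²*0)/2 = -5/2 + (m + 0)/2 = -5/2 + m/2)
B = 5/2 (B = 3 + (-5/2 + (½)*4) = 3 + (-5/2 + 2) = 3 - ½ = 5/2 ≈ 2.5000)
Y(j, W) = W/j (Y(j, W) = (2*W)/((2*j)) = (2*W)*(1/(2*j)) = W/j)
√(Y(19, B) - 364) = √((5/2)/19 - 364) = √((5/2)*(1/19) - 364) = √(5/38 - 364) = √(-13827/38) = I*√525426/38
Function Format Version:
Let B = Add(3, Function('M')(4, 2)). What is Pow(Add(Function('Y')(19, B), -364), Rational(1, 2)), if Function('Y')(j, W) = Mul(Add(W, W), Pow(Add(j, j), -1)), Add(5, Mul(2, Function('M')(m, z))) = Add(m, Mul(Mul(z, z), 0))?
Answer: Mul(Rational(1, 38), I, Pow(525426, Rational(1, 2))) ≈ Mul(19.075, I)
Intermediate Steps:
Function('M')(m, z) = Add(Rational(-5, 2), Mul(Rational(1, 2), m)) (Function('M')(m, z) = Add(Rational(-5, 2), Mul(Rational(1, 2), Add(m, Mul(Mul(z, z), 0)))) = Add(Rational(-5, 2), Mul(Rational(1, 2), Add(m, Mul(Pow(z, 2), 0)))) = Add(Rational(-5, 2), Mul(Rational(1, 2), Add(m, 0))) = Add(Rational(-5, 2), Mul(Rational(1, 2), m)))
B = Rational(5, 2) (B = Add(3, Add(Rational(-5, 2), Mul(Rational(1, 2), 4))) = Add(3, Add(Rational(-5, 2), 2)) = Add(3, Rational(-1, 2)) = Rational(5, 2) ≈ 2.5000)
Function('Y')(j, W) = Mul(W, Pow(j, -1)) (Function('Y')(j, W) = Mul(Mul(2, W), Pow(Mul(2, j), -1)) = Mul(Mul(2, W), Mul(Rational(1, 2), Pow(j, -1))) = Mul(W, Pow(j, -1)))
Pow(Add(Function('Y')(19, B), -364), Rational(1, 2)) = Pow(Add(Mul(Rational(5, 2), Pow(19, -1)), -364), Rational(1, 2)) = Pow(Add(Mul(Rational(5, 2), Rational(1, 19)), -364), Rational(1, 2)) = Pow(Add(Rational(5, 38), -364), Rational(1, 2)) = Pow(Rational(-13827, 38), Rational(1, 2)) = Mul(Rational(1, 38), I, Pow(525426, Rational(1, 2)))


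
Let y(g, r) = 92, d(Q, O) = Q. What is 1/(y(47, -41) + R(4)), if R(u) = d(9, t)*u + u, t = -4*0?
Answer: 1/132 ≈ 0.0075758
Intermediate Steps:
t = 0
R(u) = 10*u (R(u) = 9*u + u = 10*u)
1/(y(47, -41) + R(4)) = 1/(92 + 10*4) = 1/(92 + 40) = 1/132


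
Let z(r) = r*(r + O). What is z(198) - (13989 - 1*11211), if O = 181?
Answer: 72264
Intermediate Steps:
z(r) = r*(181 + r) (z(r) = r*(r + 181) = r*(181 + r))
z(198) - (13989 - 1*11211) = 198*(181 + 198) - (13989 - 1*11211) = 198*379 - (13989 - 11211) = 75042 - 1*2778 = 75042 - 2778 = 72264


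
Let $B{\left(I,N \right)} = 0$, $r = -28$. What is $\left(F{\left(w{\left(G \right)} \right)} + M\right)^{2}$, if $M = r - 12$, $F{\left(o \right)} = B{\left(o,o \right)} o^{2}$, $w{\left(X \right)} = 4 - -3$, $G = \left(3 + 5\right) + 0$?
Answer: $1600$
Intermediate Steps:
$G = 8$ ($G = 8 + 0 = 8$)
$w{\left(X \right)} = 7$ ($w{\left(X \right)} = 4 + 3 = 7$)
$F{\left(o \right)} = 0$ ($F{\left(o \right)} = 0 o^{2} = 0$)
$M = -40$ ($M = -28 - 12 = -40$)
$\left(F{\left(w{\left(G \right)} \right)} + M\right)^{2} = \left(0 - 40\right)^{2} = \left(-40\right)^{2} = 1600$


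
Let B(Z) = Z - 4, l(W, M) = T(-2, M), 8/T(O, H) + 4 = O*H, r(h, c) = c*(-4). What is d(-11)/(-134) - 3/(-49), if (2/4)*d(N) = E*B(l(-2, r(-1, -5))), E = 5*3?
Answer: 36021/36113 ≈ 0.99745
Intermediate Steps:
r(h, c) = -4*c
T(O, H) = 8/(-4 + H*O) (T(O, H) = 8/(-4 + O*H) = 8/(-4 + H*O))
l(W, M) = 8/(-4 - 2*M) (l(W, M) = 8/(-4 + M*(-2)) = 8/(-4 - 2*M))
B(Z) = -4 + Z
E = 15
d(N) = -1380/11 (d(N) = 2*(15*(-4 + 4/(-2 - (-4)*(-5)))) = 2*(15*(-4 + 4/(-2 - 1*20))) = 2*(15*(-4 + 4/(-2 - 20))) = 2*(15*(-4 + 4/(-22))) = 2*(15*(-4 + 4*(-1/22))) = 2*(15*(-4 - 2/11)) = 2*(15*(-46/11)) = 2*(-690/11) = -1380/11)
d(-11)/(-134) - 3/(-49) = -1380/11/(-134) - 3/(-49) = -1380/11*(-1/134) - 3*(-1/49) = 690/737 + 3/49 = 36021/36113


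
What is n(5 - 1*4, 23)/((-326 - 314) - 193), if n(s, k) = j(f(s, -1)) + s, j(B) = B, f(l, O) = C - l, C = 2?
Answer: -2/833 ≈ -0.0024010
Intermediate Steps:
f(l, O) = 2 - l
n(s, k) = 2 (n(s, k) = (2 - s) + s = 2)
n(5 - 1*4, 23)/((-326 - 314) - 193) = 2/((-326 - 314) - 193) = 2/(-640 - 193) = 2/(-833) = 2*(-1/833) = -2/833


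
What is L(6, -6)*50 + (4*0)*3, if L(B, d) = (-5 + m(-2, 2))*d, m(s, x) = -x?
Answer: 2100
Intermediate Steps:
L(B, d) = -7*d (L(B, d) = (-5 - 1*2)*d = (-5 - 2)*d = -7*d)
L(6, -6)*50 + (4*0)*3 = -7*(-6)*50 + (4*0)*3 = 42*50 + 0*3 = 2100 + 0 = 2100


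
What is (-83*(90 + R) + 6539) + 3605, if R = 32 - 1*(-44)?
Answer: -3634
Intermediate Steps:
R = 76 (R = 32 + 44 = 76)
(-83*(90 + R) + 6539) + 3605 = (-83*(90 + 76) + 6539) + 3605 = (-83*166 + 6539) + 3605 = (-13778 + 6539) + 3605 = -7239 + 3605 = -3634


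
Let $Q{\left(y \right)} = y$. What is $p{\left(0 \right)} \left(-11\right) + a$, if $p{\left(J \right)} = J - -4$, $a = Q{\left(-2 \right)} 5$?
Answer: $-54$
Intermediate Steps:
$a = -10$ ($a = \left(-2\right) 5 = -10$)
$p{\left(J \right)} = 4 + J$ ($p{\left(J \right)} = J + 4 = 4 + J$)
$p{\left(0 \right)} \left(-11\right) + a = \left(4 + 0\right) \left(-11\right) - 10 = 4 \left(-11\right) - 10 = -44 - 10 = -54$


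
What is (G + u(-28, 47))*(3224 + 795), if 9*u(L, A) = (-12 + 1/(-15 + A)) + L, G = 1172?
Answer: 1351416883/288 ≈ 4.6924e+6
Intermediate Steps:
u(L, A) = -4/3 + L/9 + 1/(9*(-15 + A)) (u(L, A) = ((-12 + 1/(-15 + A)) + L)/9 = (-12 + L + 1/(-15 + A))/9 = -4/3 + L/9 + 1/(9*(-15 + A)))
(G + u(-28, 47))*(3224 + 795) = (1172 + (181 - 15*(-28) - 12*47 + 47*(-28))/(9*(-15 + 47)))*(3224 + 795) = (1172 + (1/9)*(181 + 420 - 564 - 1316)/32)*4019 = (1172 + (1/9)*(1/32)*(-1279))*4019 = (1172 - 1279/288)*4019 = (336257/288)*4019 = 1351416883/288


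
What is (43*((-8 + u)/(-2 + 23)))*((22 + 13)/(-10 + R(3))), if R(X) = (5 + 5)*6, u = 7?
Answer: -43/30 ≈ -1.4333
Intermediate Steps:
R(X) = 60 (R(X) = 10*6 = 60)
(43*((-8 + u)/(-2 + 23)))*((22 + 13)/(-10 + R(3))) = (43*((-8 + 7)/(-2 + 23)))*((22 + 13)/(-10 + 60)) = (43*(-1/21))*(35/50) = (43*(-1*1/21))*(35*(1/50)) = (43*(-1/21))*(7/10) = -43/21*7/10 = -43/30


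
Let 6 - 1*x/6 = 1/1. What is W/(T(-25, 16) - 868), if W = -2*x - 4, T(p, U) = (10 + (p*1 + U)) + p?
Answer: 16/223 ≈ 0.071749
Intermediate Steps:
x = 30 (x = 36 - 6/1 = 36 - 6*1 = 36 - 6 = 30)
T(p, U) = 10 + U + 2*p (T(p, U) = (10 + (p + U)) + p = (10 + (U + p)) + p = (10 + U + p) + p = 10 + U + 2*p)
W = -64 (W = -2*30 - 4 = -60 - 4 = -64)
W/(T(-25, 16) - 868) = -64/((10 + 16 + 2*(-25)) - 868) = -64/((10 + 16 - 50) - 868) = -64/(-24 - 868) = -64/(-892) = -64*(-1/892) = 16/223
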